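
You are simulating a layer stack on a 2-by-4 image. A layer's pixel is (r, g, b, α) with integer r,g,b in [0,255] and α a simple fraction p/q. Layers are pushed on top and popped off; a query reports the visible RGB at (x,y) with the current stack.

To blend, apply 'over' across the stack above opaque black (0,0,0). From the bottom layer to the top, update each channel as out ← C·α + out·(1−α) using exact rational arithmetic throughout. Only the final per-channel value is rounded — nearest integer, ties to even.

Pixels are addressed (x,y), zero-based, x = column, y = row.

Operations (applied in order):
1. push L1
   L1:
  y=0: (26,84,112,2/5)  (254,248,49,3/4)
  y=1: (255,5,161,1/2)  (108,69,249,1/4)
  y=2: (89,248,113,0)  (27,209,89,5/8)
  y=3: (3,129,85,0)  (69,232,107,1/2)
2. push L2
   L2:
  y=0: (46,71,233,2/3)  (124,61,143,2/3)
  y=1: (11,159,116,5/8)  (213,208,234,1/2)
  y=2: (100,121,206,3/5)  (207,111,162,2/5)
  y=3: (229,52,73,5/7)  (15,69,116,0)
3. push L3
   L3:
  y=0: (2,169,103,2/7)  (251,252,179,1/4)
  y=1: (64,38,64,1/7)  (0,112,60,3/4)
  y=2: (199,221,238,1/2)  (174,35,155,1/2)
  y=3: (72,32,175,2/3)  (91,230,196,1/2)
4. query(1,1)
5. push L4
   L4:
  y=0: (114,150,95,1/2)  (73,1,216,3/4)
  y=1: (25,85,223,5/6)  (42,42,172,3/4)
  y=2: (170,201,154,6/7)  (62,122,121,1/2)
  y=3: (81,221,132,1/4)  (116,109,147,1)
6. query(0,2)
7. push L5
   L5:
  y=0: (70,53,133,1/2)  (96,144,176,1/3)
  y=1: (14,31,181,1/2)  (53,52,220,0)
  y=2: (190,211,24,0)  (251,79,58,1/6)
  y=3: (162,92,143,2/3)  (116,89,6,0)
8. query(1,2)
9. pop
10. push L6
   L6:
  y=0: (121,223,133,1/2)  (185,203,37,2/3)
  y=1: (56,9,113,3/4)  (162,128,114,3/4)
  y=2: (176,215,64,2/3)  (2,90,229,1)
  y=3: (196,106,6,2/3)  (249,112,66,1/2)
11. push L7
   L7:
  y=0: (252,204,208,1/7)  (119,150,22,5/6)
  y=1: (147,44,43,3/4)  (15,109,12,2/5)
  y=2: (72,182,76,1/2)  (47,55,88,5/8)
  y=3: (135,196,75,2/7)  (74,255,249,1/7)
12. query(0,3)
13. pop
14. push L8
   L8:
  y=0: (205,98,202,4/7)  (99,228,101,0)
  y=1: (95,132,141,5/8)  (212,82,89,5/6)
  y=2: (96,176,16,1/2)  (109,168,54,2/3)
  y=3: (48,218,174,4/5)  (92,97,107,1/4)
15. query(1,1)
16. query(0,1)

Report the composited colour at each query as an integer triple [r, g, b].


at x=1,y=1 over L1,L2,L3:
L1 α=1/4: [27, 69/4, 249/4]
L2 α=1/2: [120, 901/8, 1185/8]
L3 α=3/4: [30, 3589/32, 2625/32]
= [30, 112, 82]

(0,2) stack=L1,L2,L3,L4; from [0,0,0]:
+L1 (α=0) → [0, 0, 0]
+L2 (α=3/5) → [60, 363/5, 618/5]
+L3 (α=1/2) → [259/2, 734/5, 904/5]
+L4 (α=6/7) → [2299/14, 6764/35, 5524/35]
rounded: [164, 193, 158]

at x=1,y=2 over L1,L2,L3,L4,L5:
after L1 α=5/8: [135/8, 1045/8, 445/8]
after L2 α=2/5: [3717/40, 4911/40, 3927/40]
after L3 α=1/2: [10677/80, 6311/80, 10127/80]
after L4 α=1/2: [15637/160, 16071/160, 19807/160]
after L5 α=1/6: [23669/192, 18599/192, 7221/64]
→ [123, 97, 113]

at x=0,y=3 over L1,L2,L3,L4,L6,L7:
+L1 (α=0) → [0, 0, 0]
+L2 (α=5/7) → [1145/7, 260/7, 365/7]
+L3 (α=2/3) → [2153/21, 236/7, 2815/21]
+L4 (α=1/4) → [680/7, 2255/28, 3739/28]
+L6 (α=2/3) → [3424/21, 8191/84, 4075/84]
+L7 (α=2/7) → [22790/147, 73883/588, 32975/588]
rounded: [155, 126, 56]

query (1,1) [L1,L2,L3,L4,L6,L8] — begin 0,0,0
after L1 α=1/4: [27, 69/4, 249/4]
after L2 α=1/2: [120, 901/8, 1185/8]
after L3 α=3/4: [30, 3589/32, 2625/32]
after L4 α=3/4: [39, 7621/128, 19137/128]
after L6 α=3/4: [525/4, 56773/512, 62913/512]
after L8 α=5/6: [4765/24, 266693/3072, 290753/3072]
= [199, 87, 95]

at x=0,y=1 over L1,L2,L3,L4,L6,L8:
+L1 (α=1/2) → [255/2, 5/2, 161/2]
+L2 (α=5/8) → [875/16, 1605/16, 1643/16]
+L3 (α=1/7) → [3137/56, 5119/56, 5441/56]
+L4 (α=5/6) → [3379/112, 28919/336, 22627/112]
+L6 (α=3/4) → [22195/448, 37991/1344, 60595/448]
+L8 (α=5/8) → [279385/3584, 333671/3584, 497625/3584]
rounded: [78, 93, 139]


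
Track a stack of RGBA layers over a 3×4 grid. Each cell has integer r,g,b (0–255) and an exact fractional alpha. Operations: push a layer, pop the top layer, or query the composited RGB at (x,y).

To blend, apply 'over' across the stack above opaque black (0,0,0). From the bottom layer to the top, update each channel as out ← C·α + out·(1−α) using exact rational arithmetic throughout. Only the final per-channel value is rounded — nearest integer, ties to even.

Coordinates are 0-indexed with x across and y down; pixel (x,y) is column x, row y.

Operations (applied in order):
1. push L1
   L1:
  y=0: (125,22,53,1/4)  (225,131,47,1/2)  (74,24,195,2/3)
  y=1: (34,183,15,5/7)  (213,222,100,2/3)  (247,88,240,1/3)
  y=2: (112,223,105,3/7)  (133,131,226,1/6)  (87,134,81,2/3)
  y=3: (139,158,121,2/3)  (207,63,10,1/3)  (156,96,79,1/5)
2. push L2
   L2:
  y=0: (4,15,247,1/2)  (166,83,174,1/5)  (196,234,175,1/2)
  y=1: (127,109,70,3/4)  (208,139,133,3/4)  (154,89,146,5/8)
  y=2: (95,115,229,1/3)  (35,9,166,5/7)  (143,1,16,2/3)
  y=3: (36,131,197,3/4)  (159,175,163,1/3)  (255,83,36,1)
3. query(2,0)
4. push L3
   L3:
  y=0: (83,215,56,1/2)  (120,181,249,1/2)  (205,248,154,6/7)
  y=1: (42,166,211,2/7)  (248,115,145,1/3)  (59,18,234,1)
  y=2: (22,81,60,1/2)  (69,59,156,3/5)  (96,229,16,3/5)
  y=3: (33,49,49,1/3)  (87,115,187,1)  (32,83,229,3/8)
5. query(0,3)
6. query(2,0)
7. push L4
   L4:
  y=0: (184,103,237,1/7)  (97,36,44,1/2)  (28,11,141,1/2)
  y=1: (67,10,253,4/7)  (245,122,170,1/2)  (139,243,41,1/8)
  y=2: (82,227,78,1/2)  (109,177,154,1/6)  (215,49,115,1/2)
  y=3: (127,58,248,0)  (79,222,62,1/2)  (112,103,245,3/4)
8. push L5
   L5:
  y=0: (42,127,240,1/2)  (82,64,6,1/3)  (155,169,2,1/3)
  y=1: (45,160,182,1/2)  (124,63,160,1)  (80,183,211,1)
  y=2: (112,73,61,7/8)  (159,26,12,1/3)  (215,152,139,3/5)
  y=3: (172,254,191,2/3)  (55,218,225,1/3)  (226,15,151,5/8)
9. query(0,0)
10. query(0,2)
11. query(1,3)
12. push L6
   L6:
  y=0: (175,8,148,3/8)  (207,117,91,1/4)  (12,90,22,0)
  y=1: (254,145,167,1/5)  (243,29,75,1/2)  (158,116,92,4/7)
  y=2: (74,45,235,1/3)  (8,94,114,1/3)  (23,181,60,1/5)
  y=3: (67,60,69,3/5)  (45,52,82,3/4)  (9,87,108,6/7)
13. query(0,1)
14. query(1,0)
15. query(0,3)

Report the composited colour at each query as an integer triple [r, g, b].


at x=2,y=0 over L1,L2:
+L1 (α=2/3) → [148/3, 16, 130]
+L2 (α=1/2) → [368/3, 125, 305/2]
→ [123, 125, 152]

(0,3) stack=L1,L2,L3; from [0,0,0]:
+L1 (α=2/3) → [278/3, 316/3, 242/3]
+L2 (α=3/4) → [301/6, 1495/12, 2015/12]
+L3 (α=1/3) → [400/9, 1789/18, 2309/18]
→ [44, 99, 128]

at x=2,y=0 over L1,L2,L3:
+L1 (α=2/3) → [148/3, 16, 130]
+L2 (α=1/2) → [368/3, 125, 305/2]
+L3 (α=6/7) → [4058/21, 1613/7, 2153/14]
rounded: [193, 230, 154]

(0,0) stack=L1,L2,L3,L4,L5; from [0,0,0]:
L1 α=1/4: [125/4, 11/2, 53/4]
L2 α=1/2: [141/8, 41/4, 1041/8]
L3 α=1/2: [805/16, 901/8, 1489/16]
L4 α=1/7: [3887/56, 445/4, 909/8]
L5 α=1/2: [6239/112, 953/8, 2829/16]
→ [56, 119, 177]

(0,2) stack=L1,L2,L3,L4,L5; from [0,0,0]:
+L1 (α=3/7) → [48, 669/7, 45]
+L2 (α=1/3) → [191/3, 2143/21, 319/3]
+L3 (α=1/2) → [257/6, 1922/21, 499/6]
+L4 (α=1/2) → [749/12, 6689/42, 967/12]
+L5 (α=7/8) → [10157/96, 28151/336, 6091/96]
→ [106, 84, 63]

at x=1,y=3 over L1,L2,L3,L4,L5:
after L1 α=1/3: [69, 21, 10/3]
after L2 α=1/3: [99, 217/3, 509/9]
after L3 α=1: [87, 115, 187]
after L4 α=1/2: [83, 337/2, 249/2]
after L5 α=1/3: [221/3, 185, 158]
rounded: [74, 185, 158]

(0,1) stack=L1,L2,L3,L4,L5,L6; from [0,0,0]:
+L1 (α=5/7) → [170/7, 915/7, 75/7]
+L2 (α=3/4) → [2837/28, 801/7, 1545/28]
+L3 (α=2/7) → [16537/196, 6329/49, 19541/196]
+L4 (α=4/7) → [102139/1372, 20947/343, 256975/1372]
+L5 (α=1/2) → [163879/2744, 75827/686, 506679/2744]
+L6 (α=1/5) → [338123/3430, 201389/1715, 621241/3430]
→ [99, 117, 181]

query (1,0) [L1,L2,L3,L4,L5,L6] — begin 0,0,0
L1 α=1/2: [225/2, 131/2, 47/2]
L2 α=1/5: [616/5, 69, 268/5]
L3 α=1/2: [608/5, 125, 1513/10]
L4 α=1/2: [1093/10, 161/2, 1953/20]
L5 α=1/3: [501/5, 75, 671/10]
L6 α=1/4: [1269/10, 171/2, 2923/40]
→ [127, 86, 73]

at x=0,y=3 over L1,L2,L3,L4,L5,L6:
L1 α=2/3: [278/3, 316/3, 242/3]
L2 α=3/4: [301/6, 1495/12, 2015/12]
L3 α=1/3: [400/9, 1789/18, 2309/18]
L4 α=0: [400/9, 1789/18, 2309/18]
L5 α=2/3: [3496/27, 10933/54, 9185/54]
L6 α=3/5: [12419/135, 15793/135, 14774/135]
→ [92, 117, 109]


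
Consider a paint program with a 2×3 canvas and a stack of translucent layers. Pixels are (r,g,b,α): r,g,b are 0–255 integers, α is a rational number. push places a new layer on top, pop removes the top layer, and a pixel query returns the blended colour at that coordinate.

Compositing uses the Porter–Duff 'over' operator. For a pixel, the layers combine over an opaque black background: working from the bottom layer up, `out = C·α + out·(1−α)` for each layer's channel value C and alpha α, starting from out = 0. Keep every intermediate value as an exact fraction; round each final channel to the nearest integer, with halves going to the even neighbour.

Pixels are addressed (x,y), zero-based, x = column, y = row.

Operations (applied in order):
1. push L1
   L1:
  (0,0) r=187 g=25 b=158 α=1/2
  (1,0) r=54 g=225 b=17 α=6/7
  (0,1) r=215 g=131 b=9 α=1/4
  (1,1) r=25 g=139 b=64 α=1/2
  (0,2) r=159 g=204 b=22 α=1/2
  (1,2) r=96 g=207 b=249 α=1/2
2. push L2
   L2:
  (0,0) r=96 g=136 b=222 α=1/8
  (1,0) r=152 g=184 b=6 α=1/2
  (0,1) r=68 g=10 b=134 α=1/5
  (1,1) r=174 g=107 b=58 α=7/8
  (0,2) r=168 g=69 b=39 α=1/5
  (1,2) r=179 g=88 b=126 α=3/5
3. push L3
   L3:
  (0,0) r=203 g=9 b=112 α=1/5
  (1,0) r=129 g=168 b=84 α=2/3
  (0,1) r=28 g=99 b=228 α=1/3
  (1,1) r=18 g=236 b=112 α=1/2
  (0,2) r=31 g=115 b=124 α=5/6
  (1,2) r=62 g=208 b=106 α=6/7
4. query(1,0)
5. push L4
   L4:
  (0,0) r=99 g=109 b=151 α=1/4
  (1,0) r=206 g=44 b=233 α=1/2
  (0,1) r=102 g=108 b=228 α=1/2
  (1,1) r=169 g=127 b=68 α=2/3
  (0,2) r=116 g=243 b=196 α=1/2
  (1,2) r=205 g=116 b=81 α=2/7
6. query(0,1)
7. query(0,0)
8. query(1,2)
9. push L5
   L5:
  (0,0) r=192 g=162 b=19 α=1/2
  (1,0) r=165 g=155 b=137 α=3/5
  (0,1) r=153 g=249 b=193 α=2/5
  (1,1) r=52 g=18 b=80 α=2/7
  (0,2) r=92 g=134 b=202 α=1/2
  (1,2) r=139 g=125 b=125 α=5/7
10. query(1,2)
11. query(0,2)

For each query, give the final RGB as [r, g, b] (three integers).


query (1,0) [L1,L2,L3] — begin 0,0,0
+L1 (α=6/7) → [324/7, 1350/7, 102/7]
+L2 (α=1/2) → [694/7, 1319/7, 72/7]
+L3 (α=2/3) → [2500/21, 3671/21, 416/7]
rounded: [119, 175, 59]

at x=0,y=1 over L1,L2,L3,L4:
L1 α=1/4: [215/4, 131/4, 9/4]
L2 α=1/5: [283/5, 141/5, 143/5]
L3 α=1/3: [706/15, 259/5, 1426/15]
L4 α=1/2: [1118/15, 799/10, 2423/15]
→ [75, 80, 162]

query (0,0) [L1,L2,L3,L4] — begin 0,0,0
L1 α=1/2: [187/2, 25/2, 79]
L2 α=1/8: [1501/16, 447/16, 775/8]
L3 α=1/5: [2313/20, 483/20, 999/10]
L4 α=1/4: [8919/80, 3629/80, 4507/40]
= [111, 45, 113]

(1,2) stack=L1,L2,L3,L4; from [0,0,0]:
+L1 (α=1/2) → [48, 207/2, 249/2]
+L2 (α=3/5) → [633/5, 471/5, 627/5]
+L3 (α=6/7) → [2493/35, 6711/35, 3807/35]
+L4 (α=2/7) → [5363/49, 8335/49, 4941/49]
= [109, 170, 101]

query (1,2) [L1,L2,L3,L4,L5] — begin 0,0,0
+L1 (α=1/2) → [48, 207/2, 249/2]
+L2 (α=3/5) → [633/5, 471/5, 627/5]
+L3 (α=6/7) → [2493/35, 6711/35, 3807/35]
+L4 (α=2/7) → [5363/49, 8335/49, 4941/49]
+L5 (α=5/7) → [44781/343, 47295/343, 40507/343]
rounded: [131, 138, 118]

at x=0,y=2 over L1,L2,L3,L4,L5:
+L1 (α=1/2) → [159/2, 102, 11]
+L2 (α=1/5) → [486/5, 477/5, 83/5]
+L3 (α=5/6) → [1261/30, 1676/15, 1061/10]
+L4 (α=1/2) → [4741/60, 5321/30, 3021/20]
+L5 (α=1/2) → [10261/120, 9341/60, 7061/40]
= [86, 156, 177]


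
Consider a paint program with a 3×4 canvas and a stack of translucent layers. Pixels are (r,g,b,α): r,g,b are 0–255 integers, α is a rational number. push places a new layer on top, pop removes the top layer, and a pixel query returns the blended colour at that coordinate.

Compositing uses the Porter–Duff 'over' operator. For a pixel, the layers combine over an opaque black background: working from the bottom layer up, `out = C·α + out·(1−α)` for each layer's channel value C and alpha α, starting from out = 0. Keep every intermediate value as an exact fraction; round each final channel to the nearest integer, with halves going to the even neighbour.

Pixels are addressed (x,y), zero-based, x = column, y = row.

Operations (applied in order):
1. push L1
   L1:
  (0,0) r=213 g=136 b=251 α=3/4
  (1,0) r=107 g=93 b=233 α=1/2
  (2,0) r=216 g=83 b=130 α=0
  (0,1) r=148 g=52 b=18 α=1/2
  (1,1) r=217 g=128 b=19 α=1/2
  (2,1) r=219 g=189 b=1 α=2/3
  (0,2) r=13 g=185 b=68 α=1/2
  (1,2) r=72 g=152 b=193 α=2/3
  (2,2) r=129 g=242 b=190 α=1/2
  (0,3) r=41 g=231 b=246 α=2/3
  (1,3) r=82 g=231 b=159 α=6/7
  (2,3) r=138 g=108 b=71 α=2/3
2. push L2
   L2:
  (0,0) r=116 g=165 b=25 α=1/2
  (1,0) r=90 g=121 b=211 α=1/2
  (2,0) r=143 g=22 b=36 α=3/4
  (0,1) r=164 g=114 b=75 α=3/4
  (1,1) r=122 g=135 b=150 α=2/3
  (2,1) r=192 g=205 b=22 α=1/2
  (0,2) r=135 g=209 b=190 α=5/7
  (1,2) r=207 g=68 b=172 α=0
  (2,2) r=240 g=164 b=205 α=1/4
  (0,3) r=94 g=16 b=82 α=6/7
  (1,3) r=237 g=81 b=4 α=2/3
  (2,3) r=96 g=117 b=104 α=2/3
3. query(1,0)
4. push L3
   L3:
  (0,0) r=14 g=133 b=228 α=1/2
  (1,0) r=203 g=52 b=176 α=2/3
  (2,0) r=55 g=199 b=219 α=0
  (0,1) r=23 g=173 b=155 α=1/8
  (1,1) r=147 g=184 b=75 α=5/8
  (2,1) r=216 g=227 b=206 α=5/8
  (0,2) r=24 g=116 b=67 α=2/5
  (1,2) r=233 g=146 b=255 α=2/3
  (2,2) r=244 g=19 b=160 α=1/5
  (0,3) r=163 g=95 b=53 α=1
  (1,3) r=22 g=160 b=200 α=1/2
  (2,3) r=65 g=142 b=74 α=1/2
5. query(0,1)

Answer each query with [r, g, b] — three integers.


(1,0) stack=L1,L2; from [0,0,0]:
after L1 α=1/2: [107/2, 93/2, 233/2]
after L2 α=1/2: [287/4, 335/4, 655/4]
rounded: [72, 84, 164]

(0,1) stack=L1,L2,L3; from [0,0,0]:
after L1 α=1/2: [74, 26, 9]
after L2 α=3/4: [283/2, 92, 117/2]
after L3 α=1/8: [2027/16, 817/8, 1129/16]
→ [127, 102, 71]


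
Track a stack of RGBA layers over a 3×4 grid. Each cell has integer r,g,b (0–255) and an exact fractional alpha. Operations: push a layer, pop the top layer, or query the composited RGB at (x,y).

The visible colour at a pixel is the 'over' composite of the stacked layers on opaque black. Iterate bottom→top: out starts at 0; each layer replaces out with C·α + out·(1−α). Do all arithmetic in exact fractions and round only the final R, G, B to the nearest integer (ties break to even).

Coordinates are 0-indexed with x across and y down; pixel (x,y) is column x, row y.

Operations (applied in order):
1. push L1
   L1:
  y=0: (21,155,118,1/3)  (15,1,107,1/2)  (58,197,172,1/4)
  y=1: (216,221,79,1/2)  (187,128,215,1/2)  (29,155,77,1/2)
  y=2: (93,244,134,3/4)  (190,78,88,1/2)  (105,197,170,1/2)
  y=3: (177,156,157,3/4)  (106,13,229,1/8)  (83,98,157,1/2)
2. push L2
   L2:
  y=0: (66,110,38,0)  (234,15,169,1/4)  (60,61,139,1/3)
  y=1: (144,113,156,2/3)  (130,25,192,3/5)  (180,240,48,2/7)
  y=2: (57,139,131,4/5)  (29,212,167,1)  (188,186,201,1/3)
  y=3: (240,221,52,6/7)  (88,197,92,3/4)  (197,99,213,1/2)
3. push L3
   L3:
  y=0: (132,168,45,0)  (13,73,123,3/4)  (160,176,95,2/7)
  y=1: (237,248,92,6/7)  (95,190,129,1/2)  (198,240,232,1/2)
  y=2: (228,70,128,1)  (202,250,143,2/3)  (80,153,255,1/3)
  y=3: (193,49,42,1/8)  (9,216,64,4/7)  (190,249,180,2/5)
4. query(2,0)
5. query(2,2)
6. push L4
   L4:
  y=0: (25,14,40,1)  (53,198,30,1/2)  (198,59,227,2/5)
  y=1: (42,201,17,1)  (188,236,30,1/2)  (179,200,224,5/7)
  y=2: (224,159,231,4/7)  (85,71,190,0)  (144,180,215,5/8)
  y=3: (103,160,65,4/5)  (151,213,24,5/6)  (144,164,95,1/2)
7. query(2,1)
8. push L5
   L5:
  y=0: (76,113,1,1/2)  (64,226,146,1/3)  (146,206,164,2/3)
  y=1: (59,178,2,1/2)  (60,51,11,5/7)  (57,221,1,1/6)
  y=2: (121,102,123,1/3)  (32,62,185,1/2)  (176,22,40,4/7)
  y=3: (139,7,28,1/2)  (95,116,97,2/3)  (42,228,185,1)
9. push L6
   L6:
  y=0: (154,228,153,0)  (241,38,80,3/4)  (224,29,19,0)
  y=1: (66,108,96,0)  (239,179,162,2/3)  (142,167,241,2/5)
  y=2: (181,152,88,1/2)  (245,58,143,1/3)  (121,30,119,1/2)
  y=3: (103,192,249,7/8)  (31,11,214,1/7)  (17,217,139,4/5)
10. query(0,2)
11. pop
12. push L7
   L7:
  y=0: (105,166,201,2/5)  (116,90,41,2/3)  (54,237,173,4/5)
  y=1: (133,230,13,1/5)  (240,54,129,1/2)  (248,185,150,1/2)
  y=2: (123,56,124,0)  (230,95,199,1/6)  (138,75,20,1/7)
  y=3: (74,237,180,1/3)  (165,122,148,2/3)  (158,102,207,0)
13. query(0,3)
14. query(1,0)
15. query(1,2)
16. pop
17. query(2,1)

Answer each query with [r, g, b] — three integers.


at x=2,y=0 over L1,L2,L3:
after L1 α=1/4: [29/2, 197/4, 43]
after L2 α=1/3: [89/3, 319/6, 75]
after L3 α=2/7: [1405/21, 3707/42, 565/7]
= [67, 88, 81]

at x=2,y=2 over L1,L2,L3:
+L1 (α=1/2) → [105/2, 197/2, 85]
+L2 (α=1/3) → [293/3, 383/3, 371/3]
+L3 (α=1/3) → [826/9, 1225/9, 1507/9]
= [92, 136, 167]

query (2,1) [L1,L2,L3,L4] — begin 0,0,0
after L1 α=1/2: [29/2, 155/2, 77/2]
after L2 α=2/7: [865/14, 1735/14, 577/14]
after L3 α=1/2: [3637/28, 5095/28, 3825/28]
after L4 α=5/7: [16167/98, 19095/98, 19505/98]
= [165, 195, 199]

at x=0,y=2 over L1,L2,L3,L4,L5,L6:
after L1 α=3/4: [279/4, 183, 201/2]
after L2 α=4/5: [1191/20, 739/5, 1249/10]
after L3 α=1: [228, 70, 128]
after L4 α=4/7: [1580/7, 846/7, 1308/7]
after L5 α=1/3: [4007/21, 802/7, 1159/7]
after L6 α=1/2: [3904/21, 933/7, 1775/14]
rounded: [186, 133, 127]

query (0,3) [L1,L2,L3,L4,L5,L7] — begin 0,0,0
+L1 (α=3/4) → [531/4, 117, 471/4]
+L2 (α=6/7) → [6291/28, 1443/7, 1719/28]
+L3 (α=1/8) → [7063/32, 373/2, 1887/32]
+L4 (α=4/5) → [20247/160, 1653/10, 10207/160]
+L5 (α=1/2) → [42487/320, 1723/20, 14687/320]
+L7 (α=1/3) → [18109/160, 4093/30, 43487/480]
= [113, 136, 91]

(1,0) stack=L1,L2,L3,L4,L5,L7; from [0,0,0]:
after L1 α=1/2: [15/2, 1/2, 107/2]
after L2 α=1/4: [513/8, 33/8, 659/8]
after L3 α=3/4: [825/32, 1785/32, 3611/32]
after L4 α=1/2: [2521/64, 8121/64, 4571/64]
after L5 α=1/3: [1523/32, 15353/96, 3081/32]
after L7 α=2/3: [8947/96, 32633/288, 5705/96]
rounded: [93, 113, 59]

at x=1,y=2 over L1,L2,L3,L4,L5,L7:
L1 α=1/2: [95, 39, 44]
L2 α=1: [29, 212, 167]
L3 α=2/3: [433/3, 712/3, 151]
L4 α=0: [433/3, 712/3, 151]
L5 α=1/2: [529/6, 449/3, 168]
L7 α=1/6: [4025/36, 1265/9, 1039/6]
→ [112, 141, 173]

(2,1) stack=L1,L2,L3,L4,L5; from [0,0,0]:
L1 α=1/2: [29/2, 155/2, 77/2]
L2 α=2/7: [865/14, 1735/14, 577/14]
L3 α=1/2: [3637/28, 5095/28, 3825/28]
L4 α=5/7: [16167/98, 19095/98, 19505/98]
L5 α=1/6: [28807/196, 117133/588, 32541/196]
→ [147, 199, 166]


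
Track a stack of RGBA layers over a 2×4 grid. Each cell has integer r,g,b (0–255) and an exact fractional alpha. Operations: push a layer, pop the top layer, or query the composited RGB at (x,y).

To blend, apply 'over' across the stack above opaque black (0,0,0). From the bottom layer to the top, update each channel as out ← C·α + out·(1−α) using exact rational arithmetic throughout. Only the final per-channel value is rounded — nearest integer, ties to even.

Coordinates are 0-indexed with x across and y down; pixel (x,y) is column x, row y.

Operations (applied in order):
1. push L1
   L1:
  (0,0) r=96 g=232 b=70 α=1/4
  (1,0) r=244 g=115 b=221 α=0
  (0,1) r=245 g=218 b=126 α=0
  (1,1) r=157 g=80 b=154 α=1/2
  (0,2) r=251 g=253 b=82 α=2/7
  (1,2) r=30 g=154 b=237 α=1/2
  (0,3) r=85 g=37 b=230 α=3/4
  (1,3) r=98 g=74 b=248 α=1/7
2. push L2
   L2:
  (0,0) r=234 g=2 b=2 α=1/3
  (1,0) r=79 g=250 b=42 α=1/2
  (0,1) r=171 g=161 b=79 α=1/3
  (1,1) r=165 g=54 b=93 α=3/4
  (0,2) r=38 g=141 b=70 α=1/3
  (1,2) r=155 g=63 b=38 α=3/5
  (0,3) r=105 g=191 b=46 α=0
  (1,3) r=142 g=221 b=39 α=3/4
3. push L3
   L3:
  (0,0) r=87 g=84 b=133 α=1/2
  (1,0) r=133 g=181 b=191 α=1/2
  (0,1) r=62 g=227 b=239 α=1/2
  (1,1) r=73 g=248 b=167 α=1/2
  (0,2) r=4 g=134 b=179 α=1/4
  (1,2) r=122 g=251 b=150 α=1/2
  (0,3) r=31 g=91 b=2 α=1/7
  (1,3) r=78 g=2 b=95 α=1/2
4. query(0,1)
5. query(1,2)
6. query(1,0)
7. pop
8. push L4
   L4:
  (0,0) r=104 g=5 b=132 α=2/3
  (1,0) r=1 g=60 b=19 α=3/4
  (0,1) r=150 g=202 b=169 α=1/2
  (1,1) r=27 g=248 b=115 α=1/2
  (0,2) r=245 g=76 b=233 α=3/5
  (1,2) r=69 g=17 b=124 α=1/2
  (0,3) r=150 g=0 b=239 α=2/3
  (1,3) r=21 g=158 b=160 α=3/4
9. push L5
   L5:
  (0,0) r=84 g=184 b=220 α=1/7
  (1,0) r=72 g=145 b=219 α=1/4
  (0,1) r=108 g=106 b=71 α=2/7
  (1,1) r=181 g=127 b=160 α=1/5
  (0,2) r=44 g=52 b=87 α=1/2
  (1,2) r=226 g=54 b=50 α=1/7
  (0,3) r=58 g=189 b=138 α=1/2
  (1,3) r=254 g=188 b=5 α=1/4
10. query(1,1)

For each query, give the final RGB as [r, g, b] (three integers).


(0,1) stack=L1,L2,L3; from [0,0,0]:
after L1 α=0: [0, 0, 0]
after L2 α=1/3: [57, 161/3, 79/3]
after L3 α=1/2: [119/2, 421/3, 398/3]
= [60, 140, 133]

(1,2) stack=L1,L2,L3; from [0,0,0]:
after L1 α=1/2: [15, 77, 237/2]
after L2 α=3/5: [99, 343/5, 351/5]
after L3 α=1/2: [221/2, 799/5, 1101/10]
rounded: [110, 160, 110]

query (1,0) [L1,L2,L3] — begin 0,0,0
after L1 α=0: [0, 0, 0]
after L2 α=1/2: [79/2, 125, 21]
after L3 α=1/2: [345/4, 153, 106]
→ [86, 153, 106]

query (1,1) [L1,L2,L4,L5] — begin 0,0,0
after L1 α=1/2: [157/2, 40, 77]
after L2 α=3/4: [1147/8, 101/2, 89]
after L4 α=1/2: [1363/16, 597/4, 102]
after L5 α=1/5: [2087/20, 724/5, 568/5]
rounded: [104, 145, 114]


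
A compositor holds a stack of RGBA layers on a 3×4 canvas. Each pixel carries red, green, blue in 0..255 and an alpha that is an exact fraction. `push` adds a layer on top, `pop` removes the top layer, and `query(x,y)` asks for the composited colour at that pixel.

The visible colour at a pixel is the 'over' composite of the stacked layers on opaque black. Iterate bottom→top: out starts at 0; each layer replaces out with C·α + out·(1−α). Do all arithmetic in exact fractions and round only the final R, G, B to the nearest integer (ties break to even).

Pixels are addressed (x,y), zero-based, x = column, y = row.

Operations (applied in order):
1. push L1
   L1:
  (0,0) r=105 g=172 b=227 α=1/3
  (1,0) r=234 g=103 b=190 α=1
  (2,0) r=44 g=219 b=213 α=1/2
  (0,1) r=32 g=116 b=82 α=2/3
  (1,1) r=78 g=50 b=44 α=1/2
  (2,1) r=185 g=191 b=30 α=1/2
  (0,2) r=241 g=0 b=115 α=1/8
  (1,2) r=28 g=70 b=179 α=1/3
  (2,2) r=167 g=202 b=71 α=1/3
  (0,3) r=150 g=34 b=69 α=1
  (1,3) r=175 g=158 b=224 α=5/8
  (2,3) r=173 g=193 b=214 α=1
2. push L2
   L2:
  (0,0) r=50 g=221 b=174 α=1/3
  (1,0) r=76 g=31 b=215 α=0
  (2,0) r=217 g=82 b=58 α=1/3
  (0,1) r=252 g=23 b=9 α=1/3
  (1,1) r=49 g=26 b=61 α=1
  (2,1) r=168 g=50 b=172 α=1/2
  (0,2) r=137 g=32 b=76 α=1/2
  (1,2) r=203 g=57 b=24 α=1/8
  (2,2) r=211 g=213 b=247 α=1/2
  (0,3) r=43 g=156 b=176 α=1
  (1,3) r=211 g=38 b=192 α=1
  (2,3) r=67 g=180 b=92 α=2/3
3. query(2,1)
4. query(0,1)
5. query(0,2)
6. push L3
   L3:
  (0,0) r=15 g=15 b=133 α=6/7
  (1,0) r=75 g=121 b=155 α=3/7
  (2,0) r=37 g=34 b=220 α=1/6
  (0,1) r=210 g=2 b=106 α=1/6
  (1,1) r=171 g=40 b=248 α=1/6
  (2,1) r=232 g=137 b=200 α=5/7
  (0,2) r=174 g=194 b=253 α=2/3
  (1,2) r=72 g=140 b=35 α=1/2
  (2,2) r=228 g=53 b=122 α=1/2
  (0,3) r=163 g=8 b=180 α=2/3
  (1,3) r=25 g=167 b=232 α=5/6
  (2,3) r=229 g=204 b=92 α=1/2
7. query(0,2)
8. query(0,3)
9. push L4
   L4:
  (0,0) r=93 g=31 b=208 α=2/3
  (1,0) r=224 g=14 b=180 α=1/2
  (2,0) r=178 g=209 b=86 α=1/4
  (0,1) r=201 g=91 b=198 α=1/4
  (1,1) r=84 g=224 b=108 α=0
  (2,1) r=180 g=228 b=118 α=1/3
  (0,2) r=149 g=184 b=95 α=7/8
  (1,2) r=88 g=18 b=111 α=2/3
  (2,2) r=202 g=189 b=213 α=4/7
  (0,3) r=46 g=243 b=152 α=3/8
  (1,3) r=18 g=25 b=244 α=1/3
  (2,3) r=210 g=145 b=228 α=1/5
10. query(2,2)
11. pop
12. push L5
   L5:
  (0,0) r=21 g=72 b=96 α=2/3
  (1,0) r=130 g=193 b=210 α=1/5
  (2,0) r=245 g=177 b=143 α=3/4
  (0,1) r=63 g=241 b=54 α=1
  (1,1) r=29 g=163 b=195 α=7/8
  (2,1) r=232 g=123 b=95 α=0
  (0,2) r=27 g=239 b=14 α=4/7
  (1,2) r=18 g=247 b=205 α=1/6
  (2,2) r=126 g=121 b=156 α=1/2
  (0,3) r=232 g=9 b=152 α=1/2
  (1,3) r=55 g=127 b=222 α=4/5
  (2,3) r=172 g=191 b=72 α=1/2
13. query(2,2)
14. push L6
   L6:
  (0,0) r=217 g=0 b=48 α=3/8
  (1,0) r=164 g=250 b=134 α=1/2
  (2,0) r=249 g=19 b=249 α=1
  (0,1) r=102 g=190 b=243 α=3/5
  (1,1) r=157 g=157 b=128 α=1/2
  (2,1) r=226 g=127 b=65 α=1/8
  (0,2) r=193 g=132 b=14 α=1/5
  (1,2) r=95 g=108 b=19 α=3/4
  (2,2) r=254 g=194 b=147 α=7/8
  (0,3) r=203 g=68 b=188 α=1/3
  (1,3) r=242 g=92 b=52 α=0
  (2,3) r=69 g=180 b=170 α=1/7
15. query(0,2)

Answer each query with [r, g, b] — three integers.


(2,1) stack=L1,L2; from [0,0,0]:
L1 α=1/2: [185/2, 191/2, 15]
L2 α=1/2: [521/4, 291/4, 187/2]
= [130, 73, 94]

(0,1) stack=L1,L2; from [0,0,0]:
+L1 (α=2/3) → [64/3, 232/3, 164/3]
+L2 (α=1/3) → [884/9, 533/9, 355/9]
= [98, 59, 39]

query (0,2) [L1,L2] — begin 0,0,0
+L1 (α=1/8) → [241/8, 0, 115/8]
+L2 (α=1/2) → [1337/16, 16, 723/16]
→ [84, 16, 45]

at x=0,y=2 over L1,L2,L3:
L1 α=1/8: [241/8, 0, 115/8]
L2 α=1/2: [1337/16, 16, 723/16]
L3 α=2/3: [6905/48, 404/3, 8819/48]
= [144, 135, 184]

(0,3) stack=L1,L2,L3; from [0,0,0]:
after L1 α=1: [150, 34, 69]
after L2 α=1: [43, 156, 176]
after L3 α=2/3: [123, 172/3, 536/3]
= [123, 57, 179]

(2,2) stack=L1,L2,L3,L4; from [0,0,0]:
L1 α=1/3: [167/3, 202/3, 71/3]
L2 α=1/2: [400/3, 841/6, 406/3]
L3 α=1/2: [542/3, 1159/12, 386/3]
L4 α=4/7: [1350/7, 4183/28, 1238/7]
rounded: [193, 149, 177]

at x=2,y=2 over L1,L2,L3,L5:
after L1 α=1/3: [167/3, 202/3, 71/3]
after L2 α=1/2: [400/3, 841/6, 406/3]
after L3 α=1/2: [542/3, 1159/12, 386/3]
after L5 α=1/2: [460/3, 2611/24, 427/3]
→ [153, 109, 142]

at x=0,y=2 over L1,L2,L3,L5,L6:
L1 α=1/8: [241/8, 0, 115/8]
L2 α=1/2: [1337/16, 16, 723/16]
L3 α=2/3: [6905/48, 404/3, 8819/48]
L5 α=4/7: [8633/112, 1360/7, 9715/112]
L6 α=1/5: [14037/140, 6364/35, 10107/140]
= [100, 182, 72]


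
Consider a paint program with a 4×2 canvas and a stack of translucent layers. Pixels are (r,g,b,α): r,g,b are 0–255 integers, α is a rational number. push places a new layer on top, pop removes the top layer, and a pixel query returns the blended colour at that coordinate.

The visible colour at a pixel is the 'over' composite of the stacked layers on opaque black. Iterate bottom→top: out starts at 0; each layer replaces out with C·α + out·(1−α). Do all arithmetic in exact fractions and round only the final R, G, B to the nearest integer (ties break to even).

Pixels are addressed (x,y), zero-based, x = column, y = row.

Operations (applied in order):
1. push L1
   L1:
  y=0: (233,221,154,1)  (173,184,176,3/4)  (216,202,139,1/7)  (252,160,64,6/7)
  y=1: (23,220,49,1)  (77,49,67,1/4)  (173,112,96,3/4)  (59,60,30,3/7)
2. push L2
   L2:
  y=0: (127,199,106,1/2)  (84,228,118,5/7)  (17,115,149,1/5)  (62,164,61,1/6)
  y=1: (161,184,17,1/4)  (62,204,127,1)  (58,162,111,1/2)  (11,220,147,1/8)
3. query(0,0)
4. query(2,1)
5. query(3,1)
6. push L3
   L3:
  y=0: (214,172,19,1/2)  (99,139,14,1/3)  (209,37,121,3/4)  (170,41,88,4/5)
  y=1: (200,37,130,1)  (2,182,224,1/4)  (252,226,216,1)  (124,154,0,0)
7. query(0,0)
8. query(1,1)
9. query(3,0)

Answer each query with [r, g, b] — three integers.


at x=0,y=0 over L1,L2:
+L1 (α=1) → [233, 221, 154]
+L2 (α=1/2) → [180, 210, 130]
→ [180, 210, 130]

at x=2,y=1 over L1,L2:
after L1 α=3/4: [519/4, 84, 72]
after L2 α=1/2: [751/8, 123, 183/2]
rounded: [94, 123, 92]

(3,1) stack=L1,L2; from [0,0,0]:
+L1 (α=3/7) → [177/7, 180/7, 90/7]
+L2 (α=1/8) → [47/2, 50, 237/8]
→ [24, 50, 30]

(0,0) stack=L1,L2,L3; from [0,0,0]:
after L1 α=1: [233, 221, 154]
after L2 α=1/2: [180, 210, 130]
after L3 α=1/2: [197, 191, 149/2]
→ [197, 191, 74]

(1,1) stack=L1,L2,L3; from [0,0,0]:
L1 α=1/4: [77/4, 49/4, 67/4]
L2 α=1: [62, 204, 127]
L3 α=1/4: [47, 397/2, 605/4]
rounded: [47, 198, 151]

(3,0) stack=L1,L2,L3; from [0,0,0]:
+L1 (α=6/7) → [216, 960/7, 384/7]
+L2 (α=1/6) → [571/3, 2974/21, 2347/42]
+L3 (α=4/5) → [2611/15, 6418/105, 17131/210]
rounded: [174, 61, 82]


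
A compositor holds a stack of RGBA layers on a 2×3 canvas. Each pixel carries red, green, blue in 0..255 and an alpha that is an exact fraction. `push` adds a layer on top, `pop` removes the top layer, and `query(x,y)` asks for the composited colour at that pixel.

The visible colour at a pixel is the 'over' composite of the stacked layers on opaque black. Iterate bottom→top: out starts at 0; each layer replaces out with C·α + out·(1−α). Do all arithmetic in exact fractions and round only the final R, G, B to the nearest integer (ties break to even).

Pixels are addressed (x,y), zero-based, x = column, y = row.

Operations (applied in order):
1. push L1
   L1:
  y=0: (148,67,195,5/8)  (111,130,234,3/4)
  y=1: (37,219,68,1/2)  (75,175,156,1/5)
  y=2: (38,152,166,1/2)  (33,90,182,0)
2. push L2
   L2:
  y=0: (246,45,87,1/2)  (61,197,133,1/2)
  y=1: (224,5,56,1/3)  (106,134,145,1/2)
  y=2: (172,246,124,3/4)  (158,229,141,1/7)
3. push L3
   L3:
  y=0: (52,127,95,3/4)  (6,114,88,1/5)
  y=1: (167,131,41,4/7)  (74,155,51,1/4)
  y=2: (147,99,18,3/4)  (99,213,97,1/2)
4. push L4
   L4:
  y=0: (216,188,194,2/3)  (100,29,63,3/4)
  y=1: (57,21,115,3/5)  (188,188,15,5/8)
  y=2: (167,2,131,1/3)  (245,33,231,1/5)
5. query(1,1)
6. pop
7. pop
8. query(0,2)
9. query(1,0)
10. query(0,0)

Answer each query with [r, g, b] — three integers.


at x=1,y=1 over L1,L2,L3,L4:
after L1 α=1/5: [15, 35, 156/5]
after L2 α=1/2: [121/2, 169/2, 881/10]
after L3 α=1/4: [511/8, 817/8, 3153/40]
after L4 α=5/8: [9053/64, 9971/64, 12459/320]
= [141, 156, 39]

query (0,2) [L1,L2] — begin 0,0,0
+L1 (α=1/2) → [19, 76, 83]
+L2 (α=3/4) → [535/4, 407/2, 455/4]
→ [134, 204, 114]

(1,0) stack=L1,L2; from [0,0,0]:
+L1 (α=3/4) → [333/4, 195/2, 351/2]
+L2 (α=1/2) → [577/8, 589/4, 617/4]
→ [72, 147, 154]

query (0,0) [L1,L2] — begin 0,0,0
+L1 (α=5/8) → [185/2, 335/8, 975/8]
+L2 (α=1/2) → [677/4, 695/16, 1671/16]
→ [169, 43, 104]


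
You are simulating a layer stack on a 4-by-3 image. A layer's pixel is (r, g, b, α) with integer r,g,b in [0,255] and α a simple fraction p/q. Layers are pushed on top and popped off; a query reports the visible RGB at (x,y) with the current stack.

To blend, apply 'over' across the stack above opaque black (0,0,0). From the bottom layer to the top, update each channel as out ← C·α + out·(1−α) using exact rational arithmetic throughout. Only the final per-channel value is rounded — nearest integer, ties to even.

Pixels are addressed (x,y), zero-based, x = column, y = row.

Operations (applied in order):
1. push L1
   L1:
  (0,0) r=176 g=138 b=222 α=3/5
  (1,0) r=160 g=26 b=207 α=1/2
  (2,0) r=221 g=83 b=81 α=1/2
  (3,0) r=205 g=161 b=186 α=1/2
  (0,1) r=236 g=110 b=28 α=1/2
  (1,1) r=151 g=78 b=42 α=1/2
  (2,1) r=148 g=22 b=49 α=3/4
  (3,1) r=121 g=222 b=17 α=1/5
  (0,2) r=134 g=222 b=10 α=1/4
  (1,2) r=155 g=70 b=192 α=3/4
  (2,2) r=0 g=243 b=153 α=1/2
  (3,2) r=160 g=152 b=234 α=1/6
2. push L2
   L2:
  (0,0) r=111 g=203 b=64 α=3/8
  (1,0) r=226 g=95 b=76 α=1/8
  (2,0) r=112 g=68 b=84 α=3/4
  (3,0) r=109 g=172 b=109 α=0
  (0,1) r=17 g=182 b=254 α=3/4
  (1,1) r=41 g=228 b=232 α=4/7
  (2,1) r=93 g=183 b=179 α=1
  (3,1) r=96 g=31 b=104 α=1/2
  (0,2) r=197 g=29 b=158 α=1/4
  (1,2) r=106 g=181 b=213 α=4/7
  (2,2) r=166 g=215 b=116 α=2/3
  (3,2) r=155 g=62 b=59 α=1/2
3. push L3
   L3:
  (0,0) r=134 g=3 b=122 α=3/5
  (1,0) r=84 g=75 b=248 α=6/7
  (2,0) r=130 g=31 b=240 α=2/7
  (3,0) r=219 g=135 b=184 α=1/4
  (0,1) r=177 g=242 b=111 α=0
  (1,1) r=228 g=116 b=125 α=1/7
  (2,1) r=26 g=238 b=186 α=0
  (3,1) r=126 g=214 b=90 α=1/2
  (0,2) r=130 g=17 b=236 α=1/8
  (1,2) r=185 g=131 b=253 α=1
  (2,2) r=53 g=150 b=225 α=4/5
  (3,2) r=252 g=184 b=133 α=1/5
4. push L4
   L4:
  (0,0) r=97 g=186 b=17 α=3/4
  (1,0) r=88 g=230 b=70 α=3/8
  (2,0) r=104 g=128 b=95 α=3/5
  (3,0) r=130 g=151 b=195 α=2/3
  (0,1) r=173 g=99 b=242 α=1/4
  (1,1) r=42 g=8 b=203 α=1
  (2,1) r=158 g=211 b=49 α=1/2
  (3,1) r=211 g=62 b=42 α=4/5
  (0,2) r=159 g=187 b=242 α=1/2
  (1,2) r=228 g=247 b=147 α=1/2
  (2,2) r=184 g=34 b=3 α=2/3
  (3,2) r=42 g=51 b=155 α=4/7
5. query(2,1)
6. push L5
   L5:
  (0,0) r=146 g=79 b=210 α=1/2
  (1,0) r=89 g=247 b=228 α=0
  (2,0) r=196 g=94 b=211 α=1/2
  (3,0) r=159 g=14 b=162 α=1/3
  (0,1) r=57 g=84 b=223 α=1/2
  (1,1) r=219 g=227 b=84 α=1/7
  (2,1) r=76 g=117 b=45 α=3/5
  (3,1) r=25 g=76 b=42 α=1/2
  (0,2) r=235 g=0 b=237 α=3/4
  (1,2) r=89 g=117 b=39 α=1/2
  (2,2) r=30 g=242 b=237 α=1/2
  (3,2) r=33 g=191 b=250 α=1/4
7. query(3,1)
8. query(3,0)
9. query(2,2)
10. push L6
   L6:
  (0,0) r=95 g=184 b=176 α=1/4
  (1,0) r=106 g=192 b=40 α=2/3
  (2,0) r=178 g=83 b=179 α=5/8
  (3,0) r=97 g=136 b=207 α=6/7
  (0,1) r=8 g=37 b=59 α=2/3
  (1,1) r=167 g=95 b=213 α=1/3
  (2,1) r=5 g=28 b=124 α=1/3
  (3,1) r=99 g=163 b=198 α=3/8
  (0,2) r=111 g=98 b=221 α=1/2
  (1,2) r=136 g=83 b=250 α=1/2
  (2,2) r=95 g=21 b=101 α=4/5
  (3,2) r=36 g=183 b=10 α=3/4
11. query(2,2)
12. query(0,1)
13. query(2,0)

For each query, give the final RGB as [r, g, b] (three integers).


query (2,1) [L1,L2,L3,L4] — begin 0,0,0
L1 α=3/4: [111, 33/2, 147/4]
L2 α=1: [93, 183, 179]
L3 α=0: [93, 183, 179]
L4 α=1/2: [251/2, 197, 114]
→ [126, 197, 114]

query (3,1) [L1,L2,L3,L4,L5] — begin 0,0,0
L1 α=1/5: [121/5, 222/5, 17/5]
L2 α=1/2: [601/10, 377/10, 537/10]
L3 α=1/2: [1861/20, 2517/20, 1437/20]
L4 α=4/5: [18741/100, 7477/100, 4797/100]
L5 α=1/2: [21241/200, 15077/200, 8997/200]
rounded: [106, 75, 45]

query (3,0) [L1,L2,L3,L4,L5] — begin 0,0,0
+L1 (α=1/2) → [205/2, 161/2, 93]
+L2 (α=0) → [205/2, 161/2, 93]
+L3 (α=1/4) → [1053/8, 753/8, 463/4]
+L4 (α=2/3) → [3133/24, 3169/24, 2023/12]
+L5 (α=1/3) → [5041/36, 3337/36, 2995/18]
= [140, 93, 166]

(2,2) stack=L1,L2,L3,L4,L5; from [0,0,0]:
L1 α=1/2: [0, 243/2, 153/2]
L2 α=2/3: [332/3, 1103/6, 617/6]
L3 α=4/5: [968/15, 4703/30, 6017/30]
L4 α=2/3: [6488/45, 6743/90, 6197/90]
L5 α=1/2: [3919/45, 28523/180, 27527/180]
= [87, 158, 153]

(2,2) stack=L1,L2,L3,L4,L5,L6; from [0,0,0]:
L1 α=1/2: [0, 243/2, 153/2]
L2 α=2/3: [332/3, 1103/6, 617/6]
L3 α=4/5: [968/15, 4703/30, 6017/30]
L4 α=2/3: [6488/45, 6743/90, 6197/90]
L5 α=1/2: [3919/45, 28523/180, 27527/180]
L6 α=4/5: [21019/225, 43643/900, 100247/900]
→ [93, 48, 111]

query (0,1) [L1,L2,L3,L4,L5,L6] — begin 0,0,0
+L1 (α=1/2) → [118, 55, 14]
+L2 (α=3/4) → [169/4, 601/4, 194]
+L3 (α=0) → [169/4, 601/4, 194]
+L4 (α=1/4) → [1199/16, 2199/16, 206]
+L5 (α=1/2) → [2111/32, 3543/32, 429/2]
+L6 (α=2/3) → [2623/96, 5911/96, 665/6]
rounded: [27, 62, 111]

(2,0) stack=L1,L2,L3,L4,L5,L6; from [0,0,0]:
after L1 α=1/2: [221/2, 83/2, 81/2]
after L2 α=3/4: [893/8, 491/8, 585/8]
after L3 α=2/7: [935/8, 2951/56, 6765/56]
after L4 α=3/5: [2183/20, 13703/140, 2949/28]
after L5 α=1/2: [6103/40, 26863/280, 8857/56]
after L6 α=5/8: [53909/320, 196789/2240, 76691/448]
→ [168, 88, 171]


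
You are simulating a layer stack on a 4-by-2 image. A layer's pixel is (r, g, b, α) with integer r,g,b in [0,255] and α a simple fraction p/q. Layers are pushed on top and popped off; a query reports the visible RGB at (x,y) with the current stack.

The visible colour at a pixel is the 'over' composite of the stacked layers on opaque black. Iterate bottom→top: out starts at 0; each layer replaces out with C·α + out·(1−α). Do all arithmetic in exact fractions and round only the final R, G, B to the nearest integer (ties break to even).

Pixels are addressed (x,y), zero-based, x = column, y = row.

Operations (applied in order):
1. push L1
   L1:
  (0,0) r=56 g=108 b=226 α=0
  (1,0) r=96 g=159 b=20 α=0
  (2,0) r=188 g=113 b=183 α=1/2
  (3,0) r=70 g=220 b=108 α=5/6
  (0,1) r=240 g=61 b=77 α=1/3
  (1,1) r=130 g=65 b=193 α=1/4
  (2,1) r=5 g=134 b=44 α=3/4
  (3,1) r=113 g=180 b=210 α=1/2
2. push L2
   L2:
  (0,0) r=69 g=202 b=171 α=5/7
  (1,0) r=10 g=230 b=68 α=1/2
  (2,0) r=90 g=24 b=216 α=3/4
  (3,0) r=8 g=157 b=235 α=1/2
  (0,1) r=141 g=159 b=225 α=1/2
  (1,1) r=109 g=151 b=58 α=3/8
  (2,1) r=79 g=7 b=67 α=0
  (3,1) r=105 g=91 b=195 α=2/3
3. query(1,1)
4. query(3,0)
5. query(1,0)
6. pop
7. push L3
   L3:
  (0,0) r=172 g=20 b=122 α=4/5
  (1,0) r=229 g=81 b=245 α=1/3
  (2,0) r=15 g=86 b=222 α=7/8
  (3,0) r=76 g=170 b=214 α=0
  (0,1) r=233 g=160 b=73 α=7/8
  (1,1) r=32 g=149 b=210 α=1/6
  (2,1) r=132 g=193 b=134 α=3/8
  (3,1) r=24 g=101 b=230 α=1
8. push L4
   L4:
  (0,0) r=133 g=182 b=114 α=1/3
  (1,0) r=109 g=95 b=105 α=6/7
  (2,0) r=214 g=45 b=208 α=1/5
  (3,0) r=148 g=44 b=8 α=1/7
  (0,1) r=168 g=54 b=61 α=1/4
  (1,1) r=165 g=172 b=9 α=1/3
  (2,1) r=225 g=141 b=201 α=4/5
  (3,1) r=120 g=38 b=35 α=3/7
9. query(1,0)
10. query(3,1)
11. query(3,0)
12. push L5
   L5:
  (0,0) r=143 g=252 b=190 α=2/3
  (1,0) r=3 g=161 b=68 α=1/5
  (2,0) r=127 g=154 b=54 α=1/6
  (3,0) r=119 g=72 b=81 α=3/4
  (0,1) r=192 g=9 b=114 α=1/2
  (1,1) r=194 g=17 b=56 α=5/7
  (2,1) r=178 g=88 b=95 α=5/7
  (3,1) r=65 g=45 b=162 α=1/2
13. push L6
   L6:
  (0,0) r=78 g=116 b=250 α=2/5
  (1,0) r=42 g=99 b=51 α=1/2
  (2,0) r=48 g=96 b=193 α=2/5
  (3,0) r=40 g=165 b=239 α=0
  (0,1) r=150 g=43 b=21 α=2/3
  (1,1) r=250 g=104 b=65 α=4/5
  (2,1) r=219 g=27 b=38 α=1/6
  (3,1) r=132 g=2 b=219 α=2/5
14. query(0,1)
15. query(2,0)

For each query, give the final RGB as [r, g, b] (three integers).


query (1,1) [L1,L2] — begin 0,0,0
+L1 (α=1/4) → [65/2, 65/4, 193/4]
+L2 (α=3/8) → [979/16, 2137/32, 1661/32]
= [61, 67, 52]

query (3,0) [L1,L2] — begin 0,0,0
+L1 (α=5/6) → [175/3, 550/3, 90]
+L2 (α=1/2) → [199/6, 1021/6, 325/2]
rounded: [33, 170, 162]

query (1,0) [L1,L2] — begin 0,0,0
after L1 α=0: [0, 0, 0]
after L2 α=1/2: [5, 115, 34]
→ [5, 115, 34]

query (1,0) [L1,L3,L4] — begin 0,0,0
after L1 α=0: [0, 0, 0]
after L3 α=1/3: [229/3, 27, 245/3]
after L4 α=6/7: [313/3, 597/7, 305/3]
= [104, 85, 102]

(3,1) stack=L1,L3,L4; from [0,0,0]:
L1 α=1/2: [113/2, 90, 105]
L3 α=1: [24, 101, 230]
L4 α=3/7: [456/7, 74, 1025/7]
rounded: [65, 74, 146]

at x=3,y=0 over L1,L3,L4:
L1 α=5/6: [175/3, 550/3, 90]
L3 α=0: [175/3, 550/3, 90]
L4 α=1/7: [498/7, 1144/7, 548/7]
rounded: [71, 163, 78]

at x=0,y=1 over L1,L3,L4,L5,L6:
after L1 α=1/3: [80, 61/3, 77/3]
after L3 α=7/8: [1711/8, 3421/24, 805/12]
after L4 α=1/4: [6477/32, 3853/32, 1049/16]
after L5 α=1/2: [12621/64, 4141/64, 2873/32]
after L6 α=2/3: [10607/64, 3215/64, 4217/96]
rounded: [166, 50, 44]

(2,0) stack=L1,L3,L4,L5,L6; from [0,0,0]:
after L1 α=1/2: [94, 113/2, 183/2]
after L3 α=7/8: [199/8, 1317/16, 3291/16]
after L4 α=1/5: [627/10, 1497/20, 4123/20]
after L5 α=1/6: [881/12, 2113/24, 4339/24]
after L6 α=2/5: [253/4, 3649/40, 7427/40]
= [63, 91, 186]


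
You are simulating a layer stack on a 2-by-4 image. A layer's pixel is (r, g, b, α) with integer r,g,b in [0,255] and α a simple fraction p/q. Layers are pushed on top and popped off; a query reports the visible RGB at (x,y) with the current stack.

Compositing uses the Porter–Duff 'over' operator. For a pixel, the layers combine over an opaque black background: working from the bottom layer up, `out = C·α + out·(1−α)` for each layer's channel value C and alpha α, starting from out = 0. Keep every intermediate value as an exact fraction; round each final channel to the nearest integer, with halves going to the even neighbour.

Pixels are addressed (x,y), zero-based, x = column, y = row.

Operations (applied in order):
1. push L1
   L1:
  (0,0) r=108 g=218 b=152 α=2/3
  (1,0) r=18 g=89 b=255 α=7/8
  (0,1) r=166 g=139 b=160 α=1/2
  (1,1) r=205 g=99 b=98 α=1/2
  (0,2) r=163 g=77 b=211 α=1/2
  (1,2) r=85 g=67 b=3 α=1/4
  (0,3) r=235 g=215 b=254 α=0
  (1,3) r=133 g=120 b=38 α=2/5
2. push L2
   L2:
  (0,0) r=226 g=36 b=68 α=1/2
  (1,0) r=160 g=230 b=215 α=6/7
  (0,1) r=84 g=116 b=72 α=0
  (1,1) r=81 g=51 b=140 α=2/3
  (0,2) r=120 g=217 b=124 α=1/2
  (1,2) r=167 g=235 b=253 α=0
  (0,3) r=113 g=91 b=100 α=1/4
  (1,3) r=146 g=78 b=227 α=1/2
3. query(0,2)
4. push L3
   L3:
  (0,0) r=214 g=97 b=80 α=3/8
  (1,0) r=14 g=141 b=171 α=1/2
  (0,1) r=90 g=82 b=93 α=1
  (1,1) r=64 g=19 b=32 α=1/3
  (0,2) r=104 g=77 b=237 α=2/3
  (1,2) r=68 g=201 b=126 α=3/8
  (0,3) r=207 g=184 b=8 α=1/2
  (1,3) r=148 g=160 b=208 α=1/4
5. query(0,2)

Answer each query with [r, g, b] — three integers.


query (0,2) [L1,L2] — begin 0,0,0
after L1 α=1/2: [163/2, 77/2, 211/2]
after L2 α=1/2: [403/4, 511/4, 459/4]
→ [101, 128, 115]

(0,2) stack=L1,L2,L3; from [0,0,0]:
+L1 (α=1/2) → [163/2, 77/2, 211/2]
+L2 (α=1/2) → [403/4, 511/4, 459/4]
+L3 (α=2/3) → [1235/12, 1127/12, 785/4]
→ [103, 94, 196]


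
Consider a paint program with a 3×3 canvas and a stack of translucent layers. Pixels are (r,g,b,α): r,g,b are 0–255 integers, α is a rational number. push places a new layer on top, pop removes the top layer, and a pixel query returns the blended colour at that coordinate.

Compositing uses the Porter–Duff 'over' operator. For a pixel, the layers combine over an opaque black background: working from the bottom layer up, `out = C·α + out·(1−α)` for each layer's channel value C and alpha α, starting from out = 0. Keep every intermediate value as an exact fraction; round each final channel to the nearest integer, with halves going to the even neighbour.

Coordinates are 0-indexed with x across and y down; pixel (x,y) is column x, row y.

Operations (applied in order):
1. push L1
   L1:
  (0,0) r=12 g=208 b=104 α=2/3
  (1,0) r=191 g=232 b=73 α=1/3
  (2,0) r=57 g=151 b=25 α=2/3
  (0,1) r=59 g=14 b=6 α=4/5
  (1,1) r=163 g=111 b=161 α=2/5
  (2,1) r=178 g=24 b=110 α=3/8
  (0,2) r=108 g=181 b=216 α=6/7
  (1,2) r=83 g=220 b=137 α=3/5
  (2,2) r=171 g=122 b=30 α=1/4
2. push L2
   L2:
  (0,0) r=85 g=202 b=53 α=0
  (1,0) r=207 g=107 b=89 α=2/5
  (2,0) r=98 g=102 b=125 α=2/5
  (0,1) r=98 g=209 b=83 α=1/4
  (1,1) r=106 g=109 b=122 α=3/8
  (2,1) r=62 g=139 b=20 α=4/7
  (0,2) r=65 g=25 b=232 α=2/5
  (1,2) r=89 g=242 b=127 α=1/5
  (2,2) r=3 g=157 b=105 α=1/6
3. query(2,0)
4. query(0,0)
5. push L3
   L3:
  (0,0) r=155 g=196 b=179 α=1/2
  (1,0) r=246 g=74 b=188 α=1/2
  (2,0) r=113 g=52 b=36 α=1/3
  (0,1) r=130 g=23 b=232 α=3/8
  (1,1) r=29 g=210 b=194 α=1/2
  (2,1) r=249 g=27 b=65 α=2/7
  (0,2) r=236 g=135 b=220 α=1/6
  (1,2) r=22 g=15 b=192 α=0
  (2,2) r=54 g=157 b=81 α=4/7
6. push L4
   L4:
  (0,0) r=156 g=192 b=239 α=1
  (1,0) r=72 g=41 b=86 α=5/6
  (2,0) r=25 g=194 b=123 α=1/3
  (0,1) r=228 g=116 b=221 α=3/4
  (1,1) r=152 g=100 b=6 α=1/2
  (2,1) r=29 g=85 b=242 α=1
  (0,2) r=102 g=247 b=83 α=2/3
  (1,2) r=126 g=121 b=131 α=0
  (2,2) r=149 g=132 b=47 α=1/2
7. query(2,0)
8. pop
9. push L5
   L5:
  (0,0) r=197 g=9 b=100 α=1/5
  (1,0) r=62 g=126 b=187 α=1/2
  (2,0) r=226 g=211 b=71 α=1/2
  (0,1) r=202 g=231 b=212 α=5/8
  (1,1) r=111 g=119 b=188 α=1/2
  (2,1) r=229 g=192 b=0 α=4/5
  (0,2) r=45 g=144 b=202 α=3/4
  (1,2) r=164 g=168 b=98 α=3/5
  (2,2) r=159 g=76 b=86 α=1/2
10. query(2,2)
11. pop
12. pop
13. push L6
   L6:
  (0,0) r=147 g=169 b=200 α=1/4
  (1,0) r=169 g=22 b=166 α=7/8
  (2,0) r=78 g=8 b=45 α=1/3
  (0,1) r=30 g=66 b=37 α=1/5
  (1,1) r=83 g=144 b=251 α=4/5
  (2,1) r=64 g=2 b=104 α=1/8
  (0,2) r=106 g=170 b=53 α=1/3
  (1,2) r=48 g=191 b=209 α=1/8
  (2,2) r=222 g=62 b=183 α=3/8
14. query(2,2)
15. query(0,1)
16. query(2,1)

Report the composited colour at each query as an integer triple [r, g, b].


(2,0) stack=L1,L2; from [0,0,0]:
+L1 (α=2/3) → [38, 302/3, 50/3]
+L2 (α=2/5) → [62, 506/5, 60]
rounded: [62, 101, 60]

(0,0) stack=L1,L2; from [0,0,0]:
+L1 (α=2/3) → [8, 416/3, 208/3]
+L2 (α=0) → [8, 416/3, 208/3]
→ [8, 139, 69]

at x=2,y=0 over L1,L2,L3,L4:
after L1 α=2/3: [38, 302/3, 50/3]
after L2 α=2/5: [62, 506/5, 60]
after L3 α=1/3: [79, 424/5, 52]
after L4 α=1/3: [61, 606/5, 227/3]
→ [61, 121, 76]

at x=2,y=2 over L1,L2,L3,L5:
L1 α=1/4: [171/4, 61/2, 15/2]
L2 α=1/6: [289/8, 619/12, 95/4]
L3 α=4/7: [2595/56, 3131/28, 1581/28]
L5 α=1/2: [11499/112, 5259/56, 3989/56]
→ [103, 94, 71]

(2,2) stack=L1,L2,L6; from [0,0,0]:
+L1 (α=1/4) → [171/4, 61/2, 15/2]
+L2 (α=1/6) → [289/8, 619/12, 95/4]
+L6 (α=3/8) → [6773/64, 5327/96, 2671/32]
= [106, 55, 83]

query (0,1) [L1,L2,L6] — begin 0,0,0
L1 α=4/5: [236/5, 56/5, 24/5]
L2 α=1/4: [599/10, 1213/20, 487/20]
L6 α=1/5: [1348/25, 1543/25, 672/25]
→ [54, 62, 27]

query (2,1) [L1,L2,L6] — begin 0,0,0
+L1 (α=3/8) → [267/4, 9, 165/4]
+L2 (α=4/7) → [1793/28, 583/7, 815/28]
+L6 (α=1/8) → [2049/32, 585/8, 1231/32]
= [64, 73, 38]
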